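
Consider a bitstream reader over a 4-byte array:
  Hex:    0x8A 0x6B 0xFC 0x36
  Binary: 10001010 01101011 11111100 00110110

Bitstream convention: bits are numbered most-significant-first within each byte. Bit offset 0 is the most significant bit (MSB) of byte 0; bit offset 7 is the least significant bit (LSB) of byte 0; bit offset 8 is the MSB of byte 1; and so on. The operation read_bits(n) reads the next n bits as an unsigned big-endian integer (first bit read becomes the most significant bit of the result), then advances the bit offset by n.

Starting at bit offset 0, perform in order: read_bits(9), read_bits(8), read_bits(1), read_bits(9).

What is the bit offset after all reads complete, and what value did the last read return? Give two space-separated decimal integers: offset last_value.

Read 1: bits[0:9] width=9 -> value=276 (bin 100010100); offset now 9 = byte 1 bit 1; 23 bits remain
Read 2: bits[9:17] width=8 -> value=215 (bin 11010111); offset now 17 = byte 2 bit 1; 15 bits remain
Read 3: bits[17:18] width=1 -> value=1 (bin 1); offset now 18 = byte 2 bit 2; 14 bits remain
Read 4: bits[18:27] width=9 -> value=481 (bin 111100001); offset now 27 = byte 3 bit 3; 5 bits remain

Answer: 27 481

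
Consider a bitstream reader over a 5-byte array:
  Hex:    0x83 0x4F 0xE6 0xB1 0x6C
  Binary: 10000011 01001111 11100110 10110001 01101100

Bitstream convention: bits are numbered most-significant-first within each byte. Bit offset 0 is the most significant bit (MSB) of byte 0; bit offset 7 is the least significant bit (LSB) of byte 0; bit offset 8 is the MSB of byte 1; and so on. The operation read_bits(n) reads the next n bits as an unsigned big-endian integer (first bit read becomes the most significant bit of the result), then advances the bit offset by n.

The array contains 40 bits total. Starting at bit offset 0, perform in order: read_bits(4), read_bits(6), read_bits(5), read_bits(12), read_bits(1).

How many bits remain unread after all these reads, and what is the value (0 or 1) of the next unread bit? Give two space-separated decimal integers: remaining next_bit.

Read 1: bits[0:4] width=4 -> value=8 (bin 1000); offset now 4 = byte 0 bit 4; 36 bits remain
Read 2: bits[4:10] width=6 -> value=13 (bin 001101); offset now 10 = byte 1 bit 2; 30 bits remain
Read 3: bits[10:15] width=5 -> value=7 (bin 00111); offset now 15 = byte 1 bit 7; 25 bits remain
Read 4: bits[15:27] width=12 -> value=3893 (bin 111100110101); offset now 27 = byte 3 bit 3; 13 bits remain
Read 5: bits[27:28] width=1 -> value=1 (bin 1); offset now 28 = byte 3 bit 4; 12 bits remain

Answer: 12 0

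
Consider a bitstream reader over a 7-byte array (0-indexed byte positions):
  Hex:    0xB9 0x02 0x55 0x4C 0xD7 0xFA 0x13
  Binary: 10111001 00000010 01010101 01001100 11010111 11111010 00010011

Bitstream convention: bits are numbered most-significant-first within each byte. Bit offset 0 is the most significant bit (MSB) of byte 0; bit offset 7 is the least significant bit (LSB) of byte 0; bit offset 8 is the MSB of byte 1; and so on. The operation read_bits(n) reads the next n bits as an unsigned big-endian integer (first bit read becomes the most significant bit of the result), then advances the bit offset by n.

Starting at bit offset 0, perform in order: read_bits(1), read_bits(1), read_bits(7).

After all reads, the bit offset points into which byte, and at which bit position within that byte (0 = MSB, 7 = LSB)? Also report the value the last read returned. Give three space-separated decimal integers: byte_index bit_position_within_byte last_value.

Read 1: bits[0:1] width=1 -> value=1 (bin 1); offset now 1 = byte 0 bit 1; 55 bits remain
Read 2: bits[1:2] width=1 -> value=0 (bin 0); offset now 2 = byte 0 bit 2; 54 bits remain
Read 3: bits[2:9] width=7 -> value=114 (bin 1110010); offset now 9 = byte 1 bit 1; 47 bits remain

Answer: 1 1 114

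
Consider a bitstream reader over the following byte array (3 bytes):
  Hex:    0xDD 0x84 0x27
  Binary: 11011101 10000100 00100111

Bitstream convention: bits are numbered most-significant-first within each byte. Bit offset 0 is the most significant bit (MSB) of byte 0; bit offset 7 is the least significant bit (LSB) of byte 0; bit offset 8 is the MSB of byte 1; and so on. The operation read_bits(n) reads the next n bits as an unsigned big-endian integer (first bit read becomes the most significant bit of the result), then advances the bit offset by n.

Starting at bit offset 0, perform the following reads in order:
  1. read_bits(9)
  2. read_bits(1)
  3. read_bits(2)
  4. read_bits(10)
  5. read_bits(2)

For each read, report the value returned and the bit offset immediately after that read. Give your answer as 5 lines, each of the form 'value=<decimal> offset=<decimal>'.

Answer: value=443 offset=9
value=0 offset=10
value=0 offset=12
value=265 offset=22
value=3 offset=24

Derivation:
Read 1: bits[0:9] width=9 -> value=443 (bin 110111011); offset now 9 = byte 1 bit 1; 15 bits remain
Read 2: bits[9:10] width=1 -> value=0 (bin 0); offset now 10 = byte 1 bit 2; 14 bits remain
Read 3: bits[10:12] width=2 -> value=0 (bin 00); offset now 12 = byte 1 bit 4; 12 bits remain
Read 4: bits[12:22] width=10 -> value=265 (bin 0100001001); offset now 22 = byte 2 bit 6; 2 bits remain
Read 5: bits[22:24] width=2 -> value=3 (bin 11); offset now 24 = byte 3 bit 0; 0 bits remain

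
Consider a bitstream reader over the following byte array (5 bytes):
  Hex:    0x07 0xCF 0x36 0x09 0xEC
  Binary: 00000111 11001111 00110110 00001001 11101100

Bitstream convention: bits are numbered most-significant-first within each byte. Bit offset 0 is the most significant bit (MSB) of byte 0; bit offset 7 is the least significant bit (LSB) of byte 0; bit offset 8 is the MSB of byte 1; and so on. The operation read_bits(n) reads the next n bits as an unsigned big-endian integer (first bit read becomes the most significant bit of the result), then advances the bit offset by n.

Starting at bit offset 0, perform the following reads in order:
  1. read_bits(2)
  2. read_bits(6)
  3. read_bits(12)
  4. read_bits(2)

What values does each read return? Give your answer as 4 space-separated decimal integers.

Answer: 0 7 3315 1

Derivation:
Read 1: bits[0:2] width=2 -> value=0 (bin 00); offset now 2 = byte 0 bit 2; 38 bits remain
Read 2: bits[2:8] width=6 -> value=7 (bin 000111); offset now 8 = byte 1 bit 0; 32 bits remain
Read 3: bits[8:20] width=12 -> value=3315 (bin 110011110011); offset now 20 = byte 2 bit 4; 20 bits remain
Read 4: bits[20:22] width=2 -> value=1 (bin 01); offset now 22 = byte 2 bit 6; 18 bits remain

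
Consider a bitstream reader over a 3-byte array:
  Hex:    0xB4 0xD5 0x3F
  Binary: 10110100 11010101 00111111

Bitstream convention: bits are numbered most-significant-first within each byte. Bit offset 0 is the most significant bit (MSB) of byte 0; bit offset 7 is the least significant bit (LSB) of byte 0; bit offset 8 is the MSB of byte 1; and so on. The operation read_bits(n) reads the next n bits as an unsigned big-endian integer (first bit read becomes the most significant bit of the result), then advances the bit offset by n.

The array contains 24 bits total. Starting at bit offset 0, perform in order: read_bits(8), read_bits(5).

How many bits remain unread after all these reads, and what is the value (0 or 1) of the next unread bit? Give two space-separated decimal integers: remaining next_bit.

Read 1: bits[0:8] width=8 -> value=180 (bin 10110100); offset now 8 = byte 1 bit 0; 16 bits remain
Read 2: bits[8:13] width=5 -> value=26 (bin 11010); offset now 13 = byte 1 bit 5; 11 bits remain

Answer: 11 1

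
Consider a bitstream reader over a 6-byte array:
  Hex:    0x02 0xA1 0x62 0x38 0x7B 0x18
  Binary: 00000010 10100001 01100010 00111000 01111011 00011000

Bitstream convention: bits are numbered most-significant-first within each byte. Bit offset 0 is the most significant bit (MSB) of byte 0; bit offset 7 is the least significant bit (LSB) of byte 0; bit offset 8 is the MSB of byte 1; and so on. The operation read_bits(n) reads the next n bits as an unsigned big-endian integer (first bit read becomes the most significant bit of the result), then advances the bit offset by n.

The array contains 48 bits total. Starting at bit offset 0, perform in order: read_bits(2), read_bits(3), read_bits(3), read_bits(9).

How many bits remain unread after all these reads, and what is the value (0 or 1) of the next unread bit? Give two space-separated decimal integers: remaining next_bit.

Answer: 31 1

Derivation:
Read 1: bits[0:2] width=2 -> value=0 (bin 00); offset now 2 = byte 0 bit 2; 46 bits remain
Read 2: bits[2:5] width=3 -> value=0 (bin 000); offset now 5 = byte 0 bit 5; 43 bits remain
Read 3: bits[5:8] width=3 -> value=2 (bin 010); offset now 8 = byte 1 bit 0; 40 bits remain
Read 4: bits[8:17] width=9 -> value=322 (bin 101000010); offset now 17 = byte 2 bit 1; 31 bits remain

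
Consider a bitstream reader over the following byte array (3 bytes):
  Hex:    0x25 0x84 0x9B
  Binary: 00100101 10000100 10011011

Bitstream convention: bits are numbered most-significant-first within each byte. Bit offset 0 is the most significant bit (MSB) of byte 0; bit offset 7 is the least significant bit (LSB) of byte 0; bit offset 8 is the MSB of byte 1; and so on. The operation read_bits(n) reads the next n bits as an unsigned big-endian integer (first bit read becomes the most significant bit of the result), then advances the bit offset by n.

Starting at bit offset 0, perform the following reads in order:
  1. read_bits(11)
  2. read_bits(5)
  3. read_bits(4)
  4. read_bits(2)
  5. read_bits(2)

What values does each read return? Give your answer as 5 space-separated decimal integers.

Read 1: bits[0:11] width=11 -> value=300 (bin 00100101100); offset now 11 = byte 1 bit 3; 13 bits remain
Read 2: bits[11:16] width=5 -> value=4 (bin 00100); offset now 16 = byte 2 bit 0; 8 bits remain
Read 3: bits[16:20] width=4 -> value=9 (bin 1001); offset now 20 = byte 2 bit 4; 4 bits remain
Read 4: bits[20:22] width=2 -> value=2 (bin 10); offset now 22 = byte 2 bit 6; 2 bits remain
Read 5: bits[22:24] width=2 -> value=3 (bin 11); offset now 24 = byte 3 bit 0; 0 bits remain

Answer: 300 4 9 2 3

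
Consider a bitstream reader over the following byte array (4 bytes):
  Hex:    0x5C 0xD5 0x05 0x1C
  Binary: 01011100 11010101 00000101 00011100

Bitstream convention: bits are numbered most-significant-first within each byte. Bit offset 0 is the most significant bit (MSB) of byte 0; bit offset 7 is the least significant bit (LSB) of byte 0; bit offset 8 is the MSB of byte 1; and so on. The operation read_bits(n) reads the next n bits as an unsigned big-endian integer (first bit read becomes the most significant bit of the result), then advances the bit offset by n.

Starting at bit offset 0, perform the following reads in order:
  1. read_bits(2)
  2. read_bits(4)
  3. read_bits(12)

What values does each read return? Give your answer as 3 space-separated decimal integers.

Answer: 1 7 852

Derivation:
Read 1: bits[0:2] width=2 -> value=1 (bin 01); offset now 2 = byte 0 bit 2; 30 bits remain
Read 2: bits[2:6] width=4 -> value=7 (bin 0111); offset now 6 = byte 0 bit 6; 26 bits remain
Read 3: bits[6:18] width=12 -> value=852 (bin 001101010100); offset now 18 = byte 2 bit 2; 14 bits remain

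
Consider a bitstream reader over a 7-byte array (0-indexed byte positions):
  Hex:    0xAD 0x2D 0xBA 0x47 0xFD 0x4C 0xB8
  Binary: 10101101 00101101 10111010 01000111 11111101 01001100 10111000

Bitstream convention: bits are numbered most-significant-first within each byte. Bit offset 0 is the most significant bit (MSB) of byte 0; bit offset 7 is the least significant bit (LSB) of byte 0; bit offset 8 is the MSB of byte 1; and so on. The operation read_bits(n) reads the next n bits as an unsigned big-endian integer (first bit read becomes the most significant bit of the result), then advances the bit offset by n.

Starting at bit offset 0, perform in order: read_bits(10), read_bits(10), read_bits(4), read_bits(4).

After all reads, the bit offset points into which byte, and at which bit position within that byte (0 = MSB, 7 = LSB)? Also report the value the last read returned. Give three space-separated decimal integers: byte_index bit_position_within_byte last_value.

Answer: 3 4 4

Derivation:
Read 1: bits[0:10] width=10 -> value=692 (bin 1010110100); offset now 10 = byte 1 bit 2; 46 bits remain
Read 2: bits[10:20] width=10 -> value=731 (bin 1011011011); offset now 20 = byte 2 bit 4; 36 bits remain
Read 3: bits[20:24] width=4 -> value=10 (bin 1010); offset now 24 = byte 3 bit 0; 32 bits remain
Read 4: bits[24:28] width=4 -> value=4 (bin 0100); offset now 28 = byte 3 bit 4; 28 bits remain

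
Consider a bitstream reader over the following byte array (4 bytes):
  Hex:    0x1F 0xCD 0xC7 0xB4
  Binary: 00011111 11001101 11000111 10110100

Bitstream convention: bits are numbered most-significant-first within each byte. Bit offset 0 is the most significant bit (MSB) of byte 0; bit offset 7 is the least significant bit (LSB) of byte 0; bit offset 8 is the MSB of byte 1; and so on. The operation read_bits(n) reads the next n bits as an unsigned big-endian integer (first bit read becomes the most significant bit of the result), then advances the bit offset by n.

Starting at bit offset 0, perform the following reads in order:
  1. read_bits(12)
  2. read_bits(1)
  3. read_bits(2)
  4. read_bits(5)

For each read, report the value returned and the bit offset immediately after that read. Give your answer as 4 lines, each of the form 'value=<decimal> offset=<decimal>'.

Answer: value=508 offset=12
value=1 offset=13
value=2 offset=15
value=28 offset=20

Derivation:
Read 1: bits[0:12] width=12 -> value=508 (bin 000111111100); offset now 12 = byte 1 bit 4; 20 bits remain
Read 2: bits[12:13] width=1 -> value=1 (bin 1); offset now 13 = byte 1 bit 5; 19 bits remain
Read 3: bits[13:15] width=2 -> value=2 (bin 10); offset now 15 = byte 1 bit 7; 17 bits remain
Read 4: bits[15:20] width=5 -> value=28 (bin 11100); offset now 20 = byte 2 bit 4; 12 bits remain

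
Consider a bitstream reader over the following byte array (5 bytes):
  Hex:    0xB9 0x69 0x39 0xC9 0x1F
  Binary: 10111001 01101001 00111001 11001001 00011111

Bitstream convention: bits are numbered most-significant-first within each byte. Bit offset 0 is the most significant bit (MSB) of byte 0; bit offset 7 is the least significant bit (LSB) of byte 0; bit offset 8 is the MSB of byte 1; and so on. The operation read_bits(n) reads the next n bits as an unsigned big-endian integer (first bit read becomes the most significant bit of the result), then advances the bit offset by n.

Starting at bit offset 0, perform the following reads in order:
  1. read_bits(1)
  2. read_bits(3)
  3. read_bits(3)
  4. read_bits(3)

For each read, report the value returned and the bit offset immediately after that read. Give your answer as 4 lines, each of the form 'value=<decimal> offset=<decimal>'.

Read 1: bits[0:1] width=1 -> value=1 (bin 1); offset now 1 = byte 0 bit 1; 39 bits remain
Read 2: bits[1:4] width=3 -> value=3 (bin 011); offset now 4 = byte 0 bit 4; 36 bits remain
Read 3: bits[4:7] width=3 -> value=4 (bin 100); offset now 7 = byte 0 bit 7; 33 bits remain
Read 4: bits[7:10] width=3 -> value=5 (bin 101); offset now 10 = byte 1 bit 2; 30 bits remain

Answer: value=1 offset=1
value=3 offset=4
value=4 offset=7
value=5 offset=10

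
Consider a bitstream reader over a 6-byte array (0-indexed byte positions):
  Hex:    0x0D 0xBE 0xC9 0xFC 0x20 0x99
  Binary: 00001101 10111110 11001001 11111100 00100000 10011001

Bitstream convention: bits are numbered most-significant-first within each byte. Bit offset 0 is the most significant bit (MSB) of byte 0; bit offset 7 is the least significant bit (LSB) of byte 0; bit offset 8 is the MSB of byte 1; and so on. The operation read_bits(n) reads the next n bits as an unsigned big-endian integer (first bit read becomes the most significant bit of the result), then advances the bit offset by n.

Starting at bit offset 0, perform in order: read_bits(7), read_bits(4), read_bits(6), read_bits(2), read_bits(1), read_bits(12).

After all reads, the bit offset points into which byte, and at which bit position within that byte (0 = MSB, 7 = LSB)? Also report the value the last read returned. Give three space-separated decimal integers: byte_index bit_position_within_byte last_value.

Answer: 4 0 2556

Derivation:
Read 1: bits[0:7] width=7 -> value=6 (bin 0000110); offset now 7 = byte 0 bit 7; 41 bits remain
Read 2: bits[7:11] width=4 -> value=13 (bin 1101); offset now 11 = byte 1 bit 3; 37 bits remain
Read 3: bits[11:17] width=6 -> value=61 (bin 111101); offset now 17 = byte 2 bit 1; 31 bits remain
Read 4: bits[17:19] width=2 -> value=2 (bin 10); offset now 19 = byte 2 bit 3; 29 bits remain
Read 5: bits[19:20] width=1 -> value=0 (bin 0); offset now 20 = byte 2 bit 4; 28 bits remain
Read 6: bits[20:32] width=12 -> value=2556 (bin 100111111100); offset now 32 = byte 4 bit 0; 16 bits remain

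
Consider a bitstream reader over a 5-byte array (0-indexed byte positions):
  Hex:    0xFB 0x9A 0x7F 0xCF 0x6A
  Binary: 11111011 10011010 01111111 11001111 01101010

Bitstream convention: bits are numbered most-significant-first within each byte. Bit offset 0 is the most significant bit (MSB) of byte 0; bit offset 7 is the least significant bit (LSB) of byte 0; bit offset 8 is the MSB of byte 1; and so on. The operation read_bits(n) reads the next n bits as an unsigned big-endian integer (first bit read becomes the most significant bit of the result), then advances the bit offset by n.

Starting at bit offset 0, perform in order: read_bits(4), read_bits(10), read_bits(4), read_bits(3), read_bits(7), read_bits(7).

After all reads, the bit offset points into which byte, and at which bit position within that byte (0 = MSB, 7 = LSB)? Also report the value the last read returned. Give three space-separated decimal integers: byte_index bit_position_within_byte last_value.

Answer: 4 3 123

Derivation:
Read 1: bits[0:4] width=4 -> value=15 (bin 1111); offset now 4 = byte 0 bit 4; 36 bits remain
Read 2: bits[4:14] width=10 -> value=742 (bin 1011100110); offset now 14 = byte 1 bit 6; 26 bits remain
Read 3: bits[14:18] width=4 -> value=9 (bin 1001); offset now 18 = byte 2 bit 2; 22 bits remain
Read 4: bits[18:21] width=3 -> value=7 (bin 111); offset now 21 = byte 2 bit 5; 19 bits remain
Read 5: bits[21:28] width=7 -> value=124 (bin 1111100); offset now 28 = byte 3 bit 4; 12 bits remain
Read 6: bits[28:35] width=7 -> value=123 (bin 1111011); offset now 35 = byte 4 bit 3; 5 bits remain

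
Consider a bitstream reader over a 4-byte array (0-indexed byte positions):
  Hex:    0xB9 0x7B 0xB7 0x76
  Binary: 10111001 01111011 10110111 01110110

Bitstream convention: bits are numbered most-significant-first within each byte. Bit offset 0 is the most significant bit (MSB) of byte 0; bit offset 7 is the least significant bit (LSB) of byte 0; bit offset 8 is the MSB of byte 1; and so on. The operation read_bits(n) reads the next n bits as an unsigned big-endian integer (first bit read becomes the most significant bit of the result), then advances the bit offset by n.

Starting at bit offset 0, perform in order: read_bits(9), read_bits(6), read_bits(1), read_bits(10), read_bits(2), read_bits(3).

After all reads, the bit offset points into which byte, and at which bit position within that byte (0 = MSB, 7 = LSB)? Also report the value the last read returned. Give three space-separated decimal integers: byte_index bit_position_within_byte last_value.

Read 1: bits[0:9] width=9 -> value=370 (bin 101110010); offset now 9 = byte 1 bit 1; 23 bits remain
Read 2: bits[9:15] width=6 -> value=61 (bin 111101); offset now 15 = byte 1 bit 7; 17 bits remain
Read 3: bits[15:16] width=1 -> value=1 (bin 1); offset now 16 = byte 2 bit 0; 16 bits remain
Read 4: bits[16:26] width=10 -> value=733 (bin 1011011101); offset now 26 = byte 3 bit 2; 6 bits remain
Read 5: bits[26:28] width=2 -> value=3 (bin 11); offset now 28 = byte 3 bit 4; 4 bits remain
Read 6: bits[28:31] width=3 -> value=3 (bin 011); offset now 31 = byte 3 bit 7; 1 bits remain

Answer: 3 7 3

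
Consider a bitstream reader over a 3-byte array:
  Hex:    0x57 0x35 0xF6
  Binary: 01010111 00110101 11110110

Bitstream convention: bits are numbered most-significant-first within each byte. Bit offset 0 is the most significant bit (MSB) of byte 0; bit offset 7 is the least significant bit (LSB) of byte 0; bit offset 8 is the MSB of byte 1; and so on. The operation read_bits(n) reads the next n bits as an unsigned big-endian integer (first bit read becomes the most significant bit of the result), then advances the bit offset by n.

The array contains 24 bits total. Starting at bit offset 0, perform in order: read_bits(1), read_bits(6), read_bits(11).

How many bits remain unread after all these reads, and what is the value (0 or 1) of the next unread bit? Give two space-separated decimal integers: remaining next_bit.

Read 1: bits[0:1] width=1 -> value=0 (bin 0); offset now 1 = byte 0 bit 1; 23 bits remain
Read 2: bits[1:7] width=6 -> value=43 (bin 101011); offset now 7 = byte 0 bit 7; 17 bits remain
Read 3: bits[7:18] width=11 -> value=1239 (bin 10011010111); offset now 18 = byte 2 bit 2; 6 bits remain

Answer: 6 1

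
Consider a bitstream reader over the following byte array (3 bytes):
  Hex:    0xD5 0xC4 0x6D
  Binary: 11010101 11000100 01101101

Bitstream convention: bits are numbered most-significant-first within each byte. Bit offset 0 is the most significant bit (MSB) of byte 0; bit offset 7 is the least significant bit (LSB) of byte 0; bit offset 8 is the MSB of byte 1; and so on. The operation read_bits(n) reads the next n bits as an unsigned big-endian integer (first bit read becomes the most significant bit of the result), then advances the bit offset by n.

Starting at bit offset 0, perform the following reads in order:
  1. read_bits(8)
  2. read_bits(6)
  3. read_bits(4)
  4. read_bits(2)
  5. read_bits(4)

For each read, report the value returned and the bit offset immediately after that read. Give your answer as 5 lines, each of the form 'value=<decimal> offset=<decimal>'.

Read 1: bits[0:8] width=8 -> value=213 (bin 11010101); offset now 8 = byte 1 bit 0; 16 bits remain
Read 2: bits[8:14] width=6 -> value=49 (bin 110001); offset now 14 = byte 1 bit 6; 10 bits remain
Read 3: bits[14:18] width=4 -> value=1 (bin 0001); offset now 18 = byte 2 bit 2; 6 bits remain
Read 4: bits[18:20] width=2 -> value=2 (bin 10); offset now 20 = byte 2 bit 4; 4 bits remain
Read 5: bits[20:24] width=4 -> value=13 (bin 1101); offset now 24 = byte 3 bit 0; 0 bits remain

Answer: value=213 offset=8
value=49 offset=14
value=1 offset=18
value=2 offset=20
value=13 offset=24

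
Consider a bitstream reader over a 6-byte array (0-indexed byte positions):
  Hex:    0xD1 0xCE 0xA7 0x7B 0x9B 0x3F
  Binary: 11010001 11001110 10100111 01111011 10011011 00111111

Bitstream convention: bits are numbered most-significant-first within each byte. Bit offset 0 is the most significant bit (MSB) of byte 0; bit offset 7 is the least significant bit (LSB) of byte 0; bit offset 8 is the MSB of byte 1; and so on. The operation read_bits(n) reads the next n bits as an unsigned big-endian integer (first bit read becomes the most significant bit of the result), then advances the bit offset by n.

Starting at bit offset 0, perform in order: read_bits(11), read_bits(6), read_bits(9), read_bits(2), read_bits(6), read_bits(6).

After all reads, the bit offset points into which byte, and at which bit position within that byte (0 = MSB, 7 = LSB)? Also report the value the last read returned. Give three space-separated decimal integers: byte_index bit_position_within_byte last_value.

Read 1: bits[0:11] width=11 -> value=1678 (bin 11010001110); offset now 11 = byte 1 bit 3; 37 bits remain
Read 2: bits[11:17] width=6 -> value=29 (bin 011101); offset now 17 = byte 2 bit 1; 31 bits remain
Read 3: bits[17:26] width=9 -> value=157 (bin 010011101); offset now 26 = byte 3 bit 2; 22 bits remain
Read 4: bits[26:28] width=2 -> value=3 (bin 11); offset now 28 = byte 3 bit 4; 20 bits remain
Read 5: bits[28:34] width=6 -> value=46 (bin 101110); offset now 34 = byte 4 bit 2; 14 bits remain
Read 6: bits[34:40] width=6 -> value=27 (bin 011011); offset now 40 = byte 5 bit 0; 8 bits remain

Answer: 5 0 27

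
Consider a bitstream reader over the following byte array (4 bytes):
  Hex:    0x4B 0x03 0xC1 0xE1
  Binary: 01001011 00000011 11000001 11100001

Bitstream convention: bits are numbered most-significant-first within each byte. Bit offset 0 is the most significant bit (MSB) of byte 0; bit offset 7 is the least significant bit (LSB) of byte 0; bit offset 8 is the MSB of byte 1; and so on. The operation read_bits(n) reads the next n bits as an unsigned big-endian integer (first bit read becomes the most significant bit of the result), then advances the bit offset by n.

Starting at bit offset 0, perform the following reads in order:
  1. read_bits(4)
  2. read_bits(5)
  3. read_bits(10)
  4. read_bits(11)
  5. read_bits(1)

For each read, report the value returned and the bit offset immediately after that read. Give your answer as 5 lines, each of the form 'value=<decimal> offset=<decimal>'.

Read 1: bits[0:4] width=4 -> value=4 (bin 0100); offset now 4 = byte 0 bit 4; 28 bits remain
Read 2: bits[4:9] width=5 -> value=22 (bin 10110); offset now 9 = byte 1 bit 1; 23 bits remain
Read 3: bits[9:19] width=10 -> value=30 (bin 0000011110); offset now 19 = byte 2 bit 3; 13 bits remain
Read 4: bits[19:30] width=11 -> value=120 (bin 00001111000); offset now 30 = byte 3 bit 6; 2 bits remain
Read 5: bits[30:31] width=1 -> value=0 (bin 0); offset now 31 = byte 3 bit 7; 1 bits remain

Answer: value=4 offset=4
value=22 offset=9
value=30 offset=19
value=120 offset=30
value=0 offset=31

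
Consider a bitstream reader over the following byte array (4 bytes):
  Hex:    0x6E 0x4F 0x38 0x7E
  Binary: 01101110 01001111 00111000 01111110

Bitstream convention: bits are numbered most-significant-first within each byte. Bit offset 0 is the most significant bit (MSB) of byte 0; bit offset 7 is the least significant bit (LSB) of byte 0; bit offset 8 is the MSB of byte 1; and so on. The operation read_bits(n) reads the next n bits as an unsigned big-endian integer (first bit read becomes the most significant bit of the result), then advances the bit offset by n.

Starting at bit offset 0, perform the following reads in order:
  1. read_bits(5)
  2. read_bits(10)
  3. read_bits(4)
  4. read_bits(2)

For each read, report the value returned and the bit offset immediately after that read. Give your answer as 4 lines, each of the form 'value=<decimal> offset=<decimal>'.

Read 1: bits[0:5] width=5 -> value=13 (bin 01101); offset now 5 = byte 0 bit 5; 27 bits remain
Read 2: bits[5:15] width=10 -> value=807 (bin 1100100111); offset now 15 = byte 1 bit 7; 17 bits remain
Read 3: bits[15:19] width=4 -> value=9 (bin 1001); offset now 19 = byte 2 bit 3; 13 bits remain
Read 4: bits[19:21] width=2 -> value=3 (bin 11); offset now 21 = byte 2 bit 5; 11 bits remain

Answer: value=13 offset=5
value=807 offset=15
value=9 offset=19
value=3 offset=21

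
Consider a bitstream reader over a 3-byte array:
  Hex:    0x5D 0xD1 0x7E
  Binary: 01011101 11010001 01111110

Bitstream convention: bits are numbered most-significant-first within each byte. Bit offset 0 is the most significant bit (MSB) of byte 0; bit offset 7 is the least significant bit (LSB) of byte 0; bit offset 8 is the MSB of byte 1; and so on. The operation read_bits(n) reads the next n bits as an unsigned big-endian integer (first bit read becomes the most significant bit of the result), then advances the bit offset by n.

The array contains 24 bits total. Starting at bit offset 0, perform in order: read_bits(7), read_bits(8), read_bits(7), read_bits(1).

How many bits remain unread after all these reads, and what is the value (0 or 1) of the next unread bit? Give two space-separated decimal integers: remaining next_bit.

Answer: 1 0

Derivation:
Read 1: bits[0:7] width=7 -> value=46 (bin 0101110); offset now 7 = byte 0 bit 7; 17 bits remain
Read 2: bits[7:15] width=8 -> value=232 (bin 11101000); offset now 15 = byte 1 bit 7; 9 bits remain
Read 3: bits[15:22] width=7 -> value=95 (bin 1011111); offset now 22 = byte 2 bit 6; 2 bits remain
Read 4: bits[22:23] width=1 -> value=1 (bin 1); offset now 23 = byte 2 bit 7; 1 bits remain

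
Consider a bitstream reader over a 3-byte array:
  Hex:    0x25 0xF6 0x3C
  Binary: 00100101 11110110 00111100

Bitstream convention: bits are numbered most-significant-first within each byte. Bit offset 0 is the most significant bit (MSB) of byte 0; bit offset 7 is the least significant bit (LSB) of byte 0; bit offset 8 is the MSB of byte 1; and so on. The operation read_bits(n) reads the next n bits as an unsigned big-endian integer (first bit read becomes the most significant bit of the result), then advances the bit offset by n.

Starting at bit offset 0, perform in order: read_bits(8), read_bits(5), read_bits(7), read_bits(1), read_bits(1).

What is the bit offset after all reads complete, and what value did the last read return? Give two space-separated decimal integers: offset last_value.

Read 1: bits[0:8] width=8 -> value=37 (bin 00100101); offset now 8 = byte 1 bit 0; 16 bits remain
Read 2: bits[8:13] width=5 -> value=30 (bin 11110); offset now 13 = byte 1 bit 5; 11 bits remain
Read 3: bits[13:20] width=7 -> value=99 (bin 1100011); offset now 20 = byte 2 bit 4; 4 bits remain
Read 4: bits[20:21] width=1 -> value=1 (bin 1); offset now 21 = byte 2 bit 5; 3 bits remain
Read 5: bits[21:22] width=1 -> value=1 (bin 1); offset now 22 = byte 2 bit 6; 2 bits remain

Answer: 22 1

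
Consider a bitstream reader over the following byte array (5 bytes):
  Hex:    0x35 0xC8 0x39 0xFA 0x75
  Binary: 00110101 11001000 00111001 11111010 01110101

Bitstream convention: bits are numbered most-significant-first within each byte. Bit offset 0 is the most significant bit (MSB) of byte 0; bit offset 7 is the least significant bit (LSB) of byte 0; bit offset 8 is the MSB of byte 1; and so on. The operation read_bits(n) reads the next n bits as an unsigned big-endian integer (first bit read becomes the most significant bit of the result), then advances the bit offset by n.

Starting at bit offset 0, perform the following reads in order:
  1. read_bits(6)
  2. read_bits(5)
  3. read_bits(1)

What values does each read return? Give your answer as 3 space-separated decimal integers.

Answer: 13 14 0

Derivation:
Read 1: bits[0:6] width=6 -> value=13 (bin 001101); offset now 6 = byte 0 bit 6; 34 bits remain
Read 2: bits[6:11] width=5 -> value=14 (bin 01110); offset now 11 = byte 1 bit 3; 29 bits remain
Read 3: bits[11:12] width=1 -> value=0 (bin 0); offset now 12 = byte 1 bit 4; 28 bits remain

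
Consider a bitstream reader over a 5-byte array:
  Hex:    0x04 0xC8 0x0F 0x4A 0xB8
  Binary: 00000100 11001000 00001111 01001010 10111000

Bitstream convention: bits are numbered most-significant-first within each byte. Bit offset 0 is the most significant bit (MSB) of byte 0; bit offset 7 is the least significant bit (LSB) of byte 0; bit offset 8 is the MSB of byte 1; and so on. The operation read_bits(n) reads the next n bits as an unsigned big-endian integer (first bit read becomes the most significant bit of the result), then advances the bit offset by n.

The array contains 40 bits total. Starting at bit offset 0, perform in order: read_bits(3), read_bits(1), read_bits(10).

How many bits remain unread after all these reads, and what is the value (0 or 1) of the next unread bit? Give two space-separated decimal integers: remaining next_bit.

Read 1: bits[0:3] width=3 -> value=0 (bin 000); offset now 3 = byte 0 bit 3; 37 bits remain
Read 2: bits[3:4] width=1 -> value=0 (bin 0); offset now 4 = byte 0 bit 4; 36 bits remain
Read 3: bits[4:14] width=10 -> value=306 (bin 0100110010); offset now 14 = byte 1 bit 6; 26 bits remain

Answer: 26 0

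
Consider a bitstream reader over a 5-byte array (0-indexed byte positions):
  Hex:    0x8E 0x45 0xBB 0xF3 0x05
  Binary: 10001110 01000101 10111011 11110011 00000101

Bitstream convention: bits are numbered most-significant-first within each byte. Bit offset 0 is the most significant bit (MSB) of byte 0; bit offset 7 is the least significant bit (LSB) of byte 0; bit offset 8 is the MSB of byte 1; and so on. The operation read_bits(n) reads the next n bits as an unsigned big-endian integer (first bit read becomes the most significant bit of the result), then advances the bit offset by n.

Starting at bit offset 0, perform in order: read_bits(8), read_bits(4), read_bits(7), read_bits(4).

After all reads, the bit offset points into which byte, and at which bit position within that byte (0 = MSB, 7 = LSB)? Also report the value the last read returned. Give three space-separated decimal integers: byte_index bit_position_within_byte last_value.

Answer: 2 7 13

Derivation:
Read 1: bits[0:8] width=8 -> value=142 (bin 10001110); offset now 8 = byte 1 bit 0; 32 bits remain
Read 2: bits[8:12] width=4 -> value=4 (bin 0100); offset now 12 = byte 1 bit 4; 28 bits remain
Read 3: bits[12:19] width=7 -> value=45 (bin 0101101); offset now 19 = byte 2 bit 3; 21 bits remain
Read 4: bits[19:23] width=4 -> value=13 (bin 1101); offset now 23 = byte 2 bit 7; 17 bits remain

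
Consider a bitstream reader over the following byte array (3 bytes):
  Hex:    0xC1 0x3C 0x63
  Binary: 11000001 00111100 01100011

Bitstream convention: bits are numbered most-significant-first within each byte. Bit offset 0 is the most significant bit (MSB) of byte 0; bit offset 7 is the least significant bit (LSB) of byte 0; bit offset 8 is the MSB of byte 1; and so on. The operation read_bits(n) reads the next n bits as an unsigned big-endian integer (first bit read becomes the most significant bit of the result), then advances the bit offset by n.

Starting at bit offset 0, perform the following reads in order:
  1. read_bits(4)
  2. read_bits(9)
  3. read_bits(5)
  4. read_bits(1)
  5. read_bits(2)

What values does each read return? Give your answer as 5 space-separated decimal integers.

Read 1: bits[0:4] width=4 -> value=12 (bin 1100); offset now 4 = byte 0 bit 4; 20 bits remain
Read 2: bits[4:13] width=9 -> value=39 (bin 000100111); offset now 13 = byte 1 bit 5; 11 bits remain
Read 3: bits[13:18] width=5 -> value=17 (bin 10001); offset now 18 = byte 2 bit 2; 6 bits remain
Read 4: bits[18:19] width=1 -> value=1 (bin 1); offset now 19 = byte 2 bit 3; 5 bits remain
Read 5: bits[19:21] width=2 -> value=0 (bin 00); offset now 21 = byte 2 bit 5; 3 bits remain

Answer: 12 39 17 1 0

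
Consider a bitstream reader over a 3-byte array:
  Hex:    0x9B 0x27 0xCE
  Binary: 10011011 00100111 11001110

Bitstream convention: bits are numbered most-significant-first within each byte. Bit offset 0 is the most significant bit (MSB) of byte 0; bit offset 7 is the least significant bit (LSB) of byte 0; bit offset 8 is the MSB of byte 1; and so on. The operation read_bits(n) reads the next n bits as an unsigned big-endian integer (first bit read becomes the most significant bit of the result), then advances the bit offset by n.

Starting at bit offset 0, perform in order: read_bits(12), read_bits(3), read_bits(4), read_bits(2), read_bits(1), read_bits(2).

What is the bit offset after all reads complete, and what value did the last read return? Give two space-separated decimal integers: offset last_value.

Answer: 24 2

Derivation:
Read 1: bits[0:12] width=12 -> value=2482 (bin 100110110010); offset now 12 = byte 1 bit 4; 12 bits remain
Read 2: bits[12:15] width=3 -> value=3 (bin 011); offset now 15 = byte 1 bit 7; 9 bits remain
Read 3: bits[15:19] width=4 -> value=14 (bin 1110); offset now 19 = byte 2 bit 3; 5 bits remain
Read 4: bits[19:21] width=2 -> value=1 (bin 01); offset now 21 = byte 2 bit 5; 3 bits remain
Read 5: bits[21:22] width=1 -> value=1 (bin 1); offset now 22 = byte 2 bit 6; 2 bits remain
Read 6: bits[22:24] width=2 -> value=2 (bin 10); offset now 24 = byte 3 bit 0; 0 bits remain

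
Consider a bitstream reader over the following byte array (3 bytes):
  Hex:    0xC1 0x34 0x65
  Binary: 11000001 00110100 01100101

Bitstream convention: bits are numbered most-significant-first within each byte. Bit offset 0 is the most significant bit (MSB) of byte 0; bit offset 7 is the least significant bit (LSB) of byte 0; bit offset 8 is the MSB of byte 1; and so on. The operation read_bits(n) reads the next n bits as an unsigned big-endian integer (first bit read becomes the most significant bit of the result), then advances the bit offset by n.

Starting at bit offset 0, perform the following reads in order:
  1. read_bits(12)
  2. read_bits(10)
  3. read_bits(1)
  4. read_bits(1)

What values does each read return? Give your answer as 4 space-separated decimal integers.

Answer: 3091 281 0 1

Derivation:
Read 1: bits[0:12] width=12 -> value=3091 (bin 110000010011); offset now 12 = byte 1 bit 4; 12 bits remain
Read 2: bits[12:22] width=10 -> value=281 (bin 0100011001); offset now 22 = byte 2 bit 6; 2 bits remain
Read 3: bits[22:23] width=1 -> value=0 (bin 0); offset now 23 = byte 2 bit 7; 1 bits remain
Read 4: bits[23:24] width=1 -> value=1 (bin 1); offset now 24 = byte 3 bit 0; 0 bits remain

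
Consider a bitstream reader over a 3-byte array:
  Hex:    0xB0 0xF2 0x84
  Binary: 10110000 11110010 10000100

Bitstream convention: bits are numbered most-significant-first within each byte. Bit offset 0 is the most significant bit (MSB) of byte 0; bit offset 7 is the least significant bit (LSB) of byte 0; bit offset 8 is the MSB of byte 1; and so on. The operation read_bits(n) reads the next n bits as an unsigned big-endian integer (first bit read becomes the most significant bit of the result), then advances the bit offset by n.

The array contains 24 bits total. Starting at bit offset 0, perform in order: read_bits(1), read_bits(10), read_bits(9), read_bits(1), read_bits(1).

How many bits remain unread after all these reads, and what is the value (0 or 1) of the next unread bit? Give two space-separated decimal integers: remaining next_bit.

Read 1: bits[0:1] width=1 -> value=1 (bin 1); offset now 1 = byte 0 bit 1; 23 bits remain
Read 2: bits[1:11] width=10 -> value=391 (bin 0110000111); offset now 11 = byte 1 bit 3; 13 bits remain
Read 3: bits[11:20] width=9 -> value=296 (bin 100101000); offset now 20 = byte 2 bit 4; 4 bits remain
Read 4: bits[20:21] width=1 -> value=0 (bin 0); offset now 21 = byte 2 bit 5; 3 bits remain
Read 5: bits[21:22] width=1 -> value=1 (bin 1); offset now 22 = byte 2 bit 6; 2 bits remain

Answer: 2 0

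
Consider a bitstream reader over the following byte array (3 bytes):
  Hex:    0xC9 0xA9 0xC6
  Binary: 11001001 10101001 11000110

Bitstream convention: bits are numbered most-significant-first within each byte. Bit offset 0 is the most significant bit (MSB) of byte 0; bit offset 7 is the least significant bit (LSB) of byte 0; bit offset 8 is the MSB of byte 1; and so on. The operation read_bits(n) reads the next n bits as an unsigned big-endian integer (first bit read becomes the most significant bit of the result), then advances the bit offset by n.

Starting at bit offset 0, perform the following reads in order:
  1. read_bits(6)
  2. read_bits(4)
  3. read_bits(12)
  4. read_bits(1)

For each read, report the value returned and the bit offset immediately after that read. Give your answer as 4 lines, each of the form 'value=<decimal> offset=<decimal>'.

Read 1: bits[0:6] width=6 -> value=50 (bin 110010); offset now 6 = byte 0 bit 6; 18 bits remain
Read 2: bits[6:10] width=4 -> value=6 (bin 0110); offset now 10 = byte 1 bit 2; 14 bits remain
Read 3: bits[10:22] width=12 -> value=2673 (bin 101001110001); offset now 22 = byte 2 bit 6; 2 bits remain
Read 4: bits[22:23] width=1 -> value=1 (bin 1); offset now 23 = byte 2 bit 7; 1 bits remain

Answer: value=50 offset=6
value=6 offset=10
value=2673 offset=22
value=1 offset=23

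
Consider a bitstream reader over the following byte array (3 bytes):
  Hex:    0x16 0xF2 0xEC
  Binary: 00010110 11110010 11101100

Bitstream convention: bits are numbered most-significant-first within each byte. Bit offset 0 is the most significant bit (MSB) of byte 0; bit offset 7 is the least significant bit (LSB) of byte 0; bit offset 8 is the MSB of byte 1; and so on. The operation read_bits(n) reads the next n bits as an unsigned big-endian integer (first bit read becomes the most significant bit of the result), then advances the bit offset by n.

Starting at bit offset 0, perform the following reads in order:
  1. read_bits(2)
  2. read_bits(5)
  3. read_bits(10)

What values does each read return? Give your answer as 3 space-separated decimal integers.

Read 1: bits[0:2] width=2 -> value=0 (bin 00); offset now 2 = byte 0 bit 2; 22 bits remain
Read 2: bits[2:7] width=5 -> value=11 (bin 01011); offset now 7 = byte 0 bit 7; 17 bits remain
Read 3: bits[7:17] width=10 -> value=485 (bin 0111100101); offset now 17 = byte 2 bit 1; 7 bits remain

Answer: 0 11 485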